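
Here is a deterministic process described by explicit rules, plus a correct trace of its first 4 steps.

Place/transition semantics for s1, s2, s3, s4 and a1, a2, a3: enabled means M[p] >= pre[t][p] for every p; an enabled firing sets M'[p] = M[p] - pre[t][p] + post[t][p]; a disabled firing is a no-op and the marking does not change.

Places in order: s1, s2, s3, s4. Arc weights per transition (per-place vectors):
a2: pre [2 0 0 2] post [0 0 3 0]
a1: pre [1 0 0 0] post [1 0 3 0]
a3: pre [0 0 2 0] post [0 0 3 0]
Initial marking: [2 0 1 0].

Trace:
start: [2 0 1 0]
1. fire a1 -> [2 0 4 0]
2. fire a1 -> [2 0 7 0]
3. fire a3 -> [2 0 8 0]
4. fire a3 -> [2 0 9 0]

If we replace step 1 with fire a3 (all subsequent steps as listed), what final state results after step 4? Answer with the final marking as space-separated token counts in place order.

(re-executing from step 1 with the substitution; state before step 1: [2 0 1 0])
1. fire a3 -> [2 0 1 0]
2. fire a1 -> [2 0 4 0]
3. fire a3 -> [2 0 5 0]
4. fire a3 -> [2 0 6 0]

2 0 6 0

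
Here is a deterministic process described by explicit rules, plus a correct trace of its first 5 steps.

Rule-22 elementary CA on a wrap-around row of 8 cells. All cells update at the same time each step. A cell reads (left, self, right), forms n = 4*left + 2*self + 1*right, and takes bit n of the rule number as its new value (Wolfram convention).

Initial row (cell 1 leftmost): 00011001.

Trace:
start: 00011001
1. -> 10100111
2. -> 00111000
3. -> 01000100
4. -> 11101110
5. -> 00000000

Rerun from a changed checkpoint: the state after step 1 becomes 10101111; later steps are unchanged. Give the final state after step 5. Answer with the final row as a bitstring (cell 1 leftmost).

state after step 1 := 10101111
2. -> 00100000
3. -> 01110000
4. -> 10001000
5. -> 11011101

11011101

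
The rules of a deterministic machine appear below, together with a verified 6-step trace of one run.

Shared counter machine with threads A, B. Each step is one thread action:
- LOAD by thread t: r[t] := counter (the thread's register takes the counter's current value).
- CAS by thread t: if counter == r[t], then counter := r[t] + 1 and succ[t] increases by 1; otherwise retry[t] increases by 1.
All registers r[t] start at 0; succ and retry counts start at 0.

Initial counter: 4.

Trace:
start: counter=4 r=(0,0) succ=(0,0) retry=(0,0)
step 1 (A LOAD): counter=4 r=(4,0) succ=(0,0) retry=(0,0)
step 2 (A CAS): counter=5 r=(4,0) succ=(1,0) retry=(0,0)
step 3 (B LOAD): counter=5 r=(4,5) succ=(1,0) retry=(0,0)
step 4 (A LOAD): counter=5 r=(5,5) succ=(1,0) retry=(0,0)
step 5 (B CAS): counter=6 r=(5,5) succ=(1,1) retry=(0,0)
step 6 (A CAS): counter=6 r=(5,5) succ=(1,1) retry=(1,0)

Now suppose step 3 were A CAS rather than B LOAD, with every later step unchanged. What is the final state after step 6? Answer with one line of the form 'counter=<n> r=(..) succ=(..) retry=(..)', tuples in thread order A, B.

(re-executing from step 3 with the substitution; state before step 3: counter=5 r=(4,0) succ=(1,0) retry=(0,0))
step 3 (A CAS): counter=5 r=(4,0) succ=(1,0) retry=(1,0)
step 4 (A LOAD): counter=5 r=(5,0) succ=(1,0) retry=(1,0)
step 5 (B CAS): counter=5 r=(5,0) succ=(1,0) retry=(1,1)
step 6 (A CAS): counter=6 r=(5,0) succ=(2,0) retry=(1,1)

counter=6 r=(5,0) succ=(2,0) retry=(1,1)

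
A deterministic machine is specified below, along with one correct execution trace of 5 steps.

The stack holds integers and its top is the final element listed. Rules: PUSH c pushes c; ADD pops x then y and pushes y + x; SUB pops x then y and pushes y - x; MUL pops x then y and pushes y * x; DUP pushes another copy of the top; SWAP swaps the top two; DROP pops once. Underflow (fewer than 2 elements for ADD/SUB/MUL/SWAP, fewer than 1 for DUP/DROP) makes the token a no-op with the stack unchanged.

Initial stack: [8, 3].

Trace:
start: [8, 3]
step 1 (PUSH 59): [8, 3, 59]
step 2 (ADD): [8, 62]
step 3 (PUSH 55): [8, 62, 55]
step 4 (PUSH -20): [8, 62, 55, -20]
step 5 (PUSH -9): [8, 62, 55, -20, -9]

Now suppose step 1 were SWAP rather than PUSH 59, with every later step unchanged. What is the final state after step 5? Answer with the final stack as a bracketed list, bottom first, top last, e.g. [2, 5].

[11, 55, -20, -9]

(re-executing from step 1 with the substitution; state before step 1: [8, 3])
step 1 (SWAP): [3, 8]
step 2 (ADD): [11]
step 3 (PUSH 55): [11, 55]
step 4 (PUSH -20): [11, 55, -20]
step 5 (PUSH -9): [11, 55, -20, -9]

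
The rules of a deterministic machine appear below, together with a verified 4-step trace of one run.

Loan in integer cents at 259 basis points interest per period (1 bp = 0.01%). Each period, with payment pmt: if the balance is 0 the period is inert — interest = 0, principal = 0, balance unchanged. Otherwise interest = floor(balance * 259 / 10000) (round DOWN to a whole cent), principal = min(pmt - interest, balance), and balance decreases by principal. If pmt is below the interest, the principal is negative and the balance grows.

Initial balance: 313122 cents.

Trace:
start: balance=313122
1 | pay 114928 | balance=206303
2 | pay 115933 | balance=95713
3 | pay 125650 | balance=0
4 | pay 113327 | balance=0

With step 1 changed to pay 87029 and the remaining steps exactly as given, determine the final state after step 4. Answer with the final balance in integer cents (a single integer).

(re-executing from step 1 with the substitution; state before step 1: balance=313122)
1 | pay 87029 | balance=234202
2 | pay 115933 | balance=124334
3 | pay 125650 | balance=1904
4 | pay 113327 | balance=0

0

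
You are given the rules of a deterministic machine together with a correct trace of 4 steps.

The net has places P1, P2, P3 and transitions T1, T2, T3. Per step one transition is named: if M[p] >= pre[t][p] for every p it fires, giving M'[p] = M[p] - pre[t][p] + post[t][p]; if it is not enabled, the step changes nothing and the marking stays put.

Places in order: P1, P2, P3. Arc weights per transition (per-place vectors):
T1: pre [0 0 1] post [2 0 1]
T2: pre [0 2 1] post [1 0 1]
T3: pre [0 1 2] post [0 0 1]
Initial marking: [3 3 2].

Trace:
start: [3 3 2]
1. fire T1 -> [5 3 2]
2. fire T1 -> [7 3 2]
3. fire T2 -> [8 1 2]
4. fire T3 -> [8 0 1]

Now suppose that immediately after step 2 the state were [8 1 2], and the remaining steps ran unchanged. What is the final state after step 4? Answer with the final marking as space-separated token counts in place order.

state after step 2 := [8 1 2]
3. fire T2 -> [8 1 2]
4. fire T3 -> [8 0 1]

8 0 1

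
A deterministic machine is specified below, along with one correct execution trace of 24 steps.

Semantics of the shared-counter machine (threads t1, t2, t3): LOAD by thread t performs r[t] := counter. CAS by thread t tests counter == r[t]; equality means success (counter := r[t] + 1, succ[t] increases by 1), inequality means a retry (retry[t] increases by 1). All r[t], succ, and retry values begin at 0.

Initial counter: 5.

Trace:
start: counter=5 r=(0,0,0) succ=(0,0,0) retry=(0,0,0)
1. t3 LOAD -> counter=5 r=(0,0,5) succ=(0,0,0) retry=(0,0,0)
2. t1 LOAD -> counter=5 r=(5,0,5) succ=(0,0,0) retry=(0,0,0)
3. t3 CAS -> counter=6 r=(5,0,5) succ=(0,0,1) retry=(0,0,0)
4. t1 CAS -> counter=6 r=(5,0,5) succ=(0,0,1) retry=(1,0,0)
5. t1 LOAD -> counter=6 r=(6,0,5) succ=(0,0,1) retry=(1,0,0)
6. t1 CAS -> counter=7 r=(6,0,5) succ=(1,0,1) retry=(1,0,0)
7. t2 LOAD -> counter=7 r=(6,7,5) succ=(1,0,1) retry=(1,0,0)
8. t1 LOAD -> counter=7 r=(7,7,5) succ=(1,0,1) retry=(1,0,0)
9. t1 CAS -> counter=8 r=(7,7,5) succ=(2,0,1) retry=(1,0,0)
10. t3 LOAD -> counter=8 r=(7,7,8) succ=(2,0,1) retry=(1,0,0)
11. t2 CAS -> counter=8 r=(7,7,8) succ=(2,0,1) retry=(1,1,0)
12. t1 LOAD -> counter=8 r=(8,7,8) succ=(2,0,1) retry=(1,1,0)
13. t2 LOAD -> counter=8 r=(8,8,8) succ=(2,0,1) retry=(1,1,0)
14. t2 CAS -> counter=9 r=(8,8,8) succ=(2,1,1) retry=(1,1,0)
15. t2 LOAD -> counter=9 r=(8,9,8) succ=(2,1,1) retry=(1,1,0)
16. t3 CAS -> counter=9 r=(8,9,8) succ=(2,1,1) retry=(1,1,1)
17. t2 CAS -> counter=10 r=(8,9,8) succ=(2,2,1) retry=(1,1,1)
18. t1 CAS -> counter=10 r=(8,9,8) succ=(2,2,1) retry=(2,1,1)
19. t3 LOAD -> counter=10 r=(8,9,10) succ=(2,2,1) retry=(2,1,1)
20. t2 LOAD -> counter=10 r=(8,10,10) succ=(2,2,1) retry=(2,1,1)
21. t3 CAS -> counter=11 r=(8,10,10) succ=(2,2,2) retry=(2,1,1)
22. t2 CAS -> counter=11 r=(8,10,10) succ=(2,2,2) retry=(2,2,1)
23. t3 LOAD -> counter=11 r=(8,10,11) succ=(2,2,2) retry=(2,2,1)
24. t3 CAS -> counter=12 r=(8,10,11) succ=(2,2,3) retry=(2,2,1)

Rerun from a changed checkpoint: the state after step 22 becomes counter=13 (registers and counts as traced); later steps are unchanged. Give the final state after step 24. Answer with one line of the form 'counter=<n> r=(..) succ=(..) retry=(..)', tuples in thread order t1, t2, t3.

counter=14 r=(8,10,13) succ=(2,2,3) retry=(2,2,1)

state after step 22 := counter=13 r=(8,10,10) succ=(2,2,2) retry=(2,2,1)
23. t3 LOAD -> counter=13 r=(8,10,13) succ=(2,2,2) retry=(2,2,1)
24. t3 CAS -> counter=14 r=(8,10,13) succ=(2,2,3) retry=(2,2,1)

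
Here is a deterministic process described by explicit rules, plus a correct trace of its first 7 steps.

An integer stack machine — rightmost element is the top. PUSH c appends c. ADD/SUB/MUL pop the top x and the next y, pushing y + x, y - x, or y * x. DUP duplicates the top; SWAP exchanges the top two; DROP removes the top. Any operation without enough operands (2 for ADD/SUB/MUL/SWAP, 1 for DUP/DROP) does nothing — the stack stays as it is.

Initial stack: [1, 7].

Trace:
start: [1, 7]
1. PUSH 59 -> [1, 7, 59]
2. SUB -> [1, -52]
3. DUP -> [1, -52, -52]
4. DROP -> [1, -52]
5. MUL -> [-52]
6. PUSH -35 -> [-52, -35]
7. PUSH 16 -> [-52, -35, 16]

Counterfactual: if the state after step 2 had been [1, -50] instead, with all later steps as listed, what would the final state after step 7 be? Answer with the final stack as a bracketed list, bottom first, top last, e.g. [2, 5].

state after step 2 := [1, -50]
3. DUP -> [1, -50, -50]
4. DROP -> [1, -50]
5. MUL -> [-50]
6. PUSH -35 -> [-50, -35]
7. PUSH 16 -> [-50, -35, 16]

[-50, -35, 16]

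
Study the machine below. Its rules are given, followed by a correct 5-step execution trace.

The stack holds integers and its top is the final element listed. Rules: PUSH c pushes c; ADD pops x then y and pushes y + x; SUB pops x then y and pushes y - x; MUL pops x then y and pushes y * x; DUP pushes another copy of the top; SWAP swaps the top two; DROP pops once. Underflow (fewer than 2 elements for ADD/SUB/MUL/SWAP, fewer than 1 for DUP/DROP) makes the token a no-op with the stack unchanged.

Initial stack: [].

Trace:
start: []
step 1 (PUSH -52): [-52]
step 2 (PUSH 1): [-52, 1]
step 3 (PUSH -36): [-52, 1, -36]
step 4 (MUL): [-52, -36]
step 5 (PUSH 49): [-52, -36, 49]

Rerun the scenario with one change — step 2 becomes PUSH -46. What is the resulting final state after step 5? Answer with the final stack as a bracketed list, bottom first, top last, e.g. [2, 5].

[-52, 1656, 49]

(re-executing from step 2 with the substitution; state before step 2: [-52])
step 2 (PUSH -46): [-52, -46]
step 3 (PUSH -36): [-52, -46, -36]
step 4 (MUL): [-52, 1656]
step 5 (PUSH 49): [-52, 1656, 49]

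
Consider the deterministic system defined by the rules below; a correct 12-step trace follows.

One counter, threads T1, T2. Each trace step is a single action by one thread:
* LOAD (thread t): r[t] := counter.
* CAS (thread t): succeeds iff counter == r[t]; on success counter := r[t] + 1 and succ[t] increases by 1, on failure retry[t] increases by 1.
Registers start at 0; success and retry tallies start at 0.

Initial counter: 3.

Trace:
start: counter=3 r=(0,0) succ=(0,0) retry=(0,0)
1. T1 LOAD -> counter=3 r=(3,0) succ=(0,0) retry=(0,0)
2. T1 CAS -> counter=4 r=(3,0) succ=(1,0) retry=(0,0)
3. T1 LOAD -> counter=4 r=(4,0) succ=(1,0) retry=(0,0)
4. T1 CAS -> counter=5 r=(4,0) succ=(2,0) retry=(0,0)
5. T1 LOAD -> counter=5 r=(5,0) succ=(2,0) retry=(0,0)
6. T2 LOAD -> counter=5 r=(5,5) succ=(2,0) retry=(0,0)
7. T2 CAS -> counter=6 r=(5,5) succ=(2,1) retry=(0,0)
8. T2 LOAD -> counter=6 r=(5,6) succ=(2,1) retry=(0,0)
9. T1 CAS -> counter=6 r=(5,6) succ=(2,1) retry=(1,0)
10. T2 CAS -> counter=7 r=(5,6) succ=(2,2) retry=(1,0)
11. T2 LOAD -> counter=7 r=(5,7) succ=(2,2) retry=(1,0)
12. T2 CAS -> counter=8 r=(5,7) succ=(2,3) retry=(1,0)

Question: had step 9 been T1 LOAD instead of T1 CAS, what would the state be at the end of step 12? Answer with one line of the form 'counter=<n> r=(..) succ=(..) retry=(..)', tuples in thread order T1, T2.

(re-executing from step 9 with the substitution; state before step 9: counter=6 r=(5,6) succ=(2,1) retry=(0,0))
9. T1 LOAD -> counter=6 r=(6,6) succ=(2,1) retry=(0,0)
10. T2 CAS -> counter=7 r=(6,6) succ=(2,2) retry=(0,0)
11. T2 LOAD -> counter=7 r=(6,7) succ=(2,2) retry=(0,0)
12. T2 CAS -> counter=8 r=(6,7) succ=(2,3) retry=(0,0)

counter=8 r=(6,7) succ=(2,3) retry=(0,0)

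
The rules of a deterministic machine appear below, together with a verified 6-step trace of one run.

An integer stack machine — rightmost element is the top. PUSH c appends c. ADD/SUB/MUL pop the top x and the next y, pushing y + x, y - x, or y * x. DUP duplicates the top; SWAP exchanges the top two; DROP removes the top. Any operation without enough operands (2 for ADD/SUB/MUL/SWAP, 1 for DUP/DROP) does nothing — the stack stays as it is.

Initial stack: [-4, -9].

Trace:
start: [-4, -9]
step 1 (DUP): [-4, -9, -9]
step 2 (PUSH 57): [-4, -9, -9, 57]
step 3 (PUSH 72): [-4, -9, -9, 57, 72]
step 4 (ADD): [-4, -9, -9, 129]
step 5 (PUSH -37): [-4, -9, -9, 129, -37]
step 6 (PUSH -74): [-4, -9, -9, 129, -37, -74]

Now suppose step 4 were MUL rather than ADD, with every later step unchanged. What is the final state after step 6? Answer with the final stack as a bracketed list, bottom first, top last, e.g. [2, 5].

[-4, -9, -9, 4104, -37, -74]

(re-executing from step 4 with the substitution; state before step 4: [-4, -9, -9, 57, 72])
step 4 (MUL): [-4, -9, -9, 4104]
step 5 (PUSH -37): [-4, -9, -9, 4104, -37]
step 6 (PUSH -74): [-4, -9, -9, 4104, -37, -74]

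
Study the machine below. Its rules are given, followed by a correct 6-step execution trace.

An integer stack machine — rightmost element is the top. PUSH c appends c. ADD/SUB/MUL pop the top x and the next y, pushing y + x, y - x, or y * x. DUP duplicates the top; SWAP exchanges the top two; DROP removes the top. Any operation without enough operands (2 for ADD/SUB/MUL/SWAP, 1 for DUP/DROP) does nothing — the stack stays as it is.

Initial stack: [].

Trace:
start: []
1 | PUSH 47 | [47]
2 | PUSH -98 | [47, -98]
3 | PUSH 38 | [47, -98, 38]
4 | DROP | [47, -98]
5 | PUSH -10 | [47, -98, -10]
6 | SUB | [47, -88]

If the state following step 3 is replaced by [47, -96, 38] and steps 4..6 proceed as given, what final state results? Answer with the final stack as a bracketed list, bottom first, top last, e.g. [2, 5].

state after step 3 := [47, -96, 38]
4 | DROP | [47, -96]
5 | PUSH -10 | [47, -96, -10]
6 | SUB | [47, -86]

[47, -86]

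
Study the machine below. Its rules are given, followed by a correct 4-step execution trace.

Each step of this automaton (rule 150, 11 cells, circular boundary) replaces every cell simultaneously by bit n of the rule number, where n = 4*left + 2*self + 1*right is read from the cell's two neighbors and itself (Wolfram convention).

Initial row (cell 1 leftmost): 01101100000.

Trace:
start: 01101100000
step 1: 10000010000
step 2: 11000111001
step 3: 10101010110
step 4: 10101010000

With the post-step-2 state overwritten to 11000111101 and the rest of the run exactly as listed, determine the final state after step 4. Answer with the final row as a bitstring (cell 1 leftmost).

state after step 2 := 11000111101
step 3: 10101011000
step 4: 10101000101

10101000101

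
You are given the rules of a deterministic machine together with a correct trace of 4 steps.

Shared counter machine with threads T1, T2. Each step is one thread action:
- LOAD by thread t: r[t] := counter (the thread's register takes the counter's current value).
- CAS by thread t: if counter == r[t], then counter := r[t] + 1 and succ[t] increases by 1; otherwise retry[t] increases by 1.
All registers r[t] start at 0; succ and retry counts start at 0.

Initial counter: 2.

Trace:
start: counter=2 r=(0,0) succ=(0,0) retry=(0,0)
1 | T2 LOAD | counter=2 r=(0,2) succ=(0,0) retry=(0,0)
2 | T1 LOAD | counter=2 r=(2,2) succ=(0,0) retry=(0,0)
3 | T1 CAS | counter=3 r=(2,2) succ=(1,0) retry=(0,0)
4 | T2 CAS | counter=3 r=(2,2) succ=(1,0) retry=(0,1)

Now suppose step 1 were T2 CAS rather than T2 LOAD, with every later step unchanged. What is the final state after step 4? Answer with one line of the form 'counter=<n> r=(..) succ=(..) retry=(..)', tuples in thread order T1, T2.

counter=3 r=(2,0) succ=(1,0) retry=(0,2)

(re-executing from step 1 with the substitution; state before step 1: counter=2 r=(0,0) succ=(0,0) retry=(0,0))
1 | T2 CAS | counter=2 r=(0,0) succ=(0,0) retry=(0,1)
2 | T1 LOAD | counter=2 r=(2,0) succ=(0,0) retry=(0,1)
3 | T1 CAS | counter=3 r=(2,0) succ=(1,0) retry=(0,1)
4 | T2 CAS | counter=3 r=(2,0) succ=(1,0) retry=(0,2)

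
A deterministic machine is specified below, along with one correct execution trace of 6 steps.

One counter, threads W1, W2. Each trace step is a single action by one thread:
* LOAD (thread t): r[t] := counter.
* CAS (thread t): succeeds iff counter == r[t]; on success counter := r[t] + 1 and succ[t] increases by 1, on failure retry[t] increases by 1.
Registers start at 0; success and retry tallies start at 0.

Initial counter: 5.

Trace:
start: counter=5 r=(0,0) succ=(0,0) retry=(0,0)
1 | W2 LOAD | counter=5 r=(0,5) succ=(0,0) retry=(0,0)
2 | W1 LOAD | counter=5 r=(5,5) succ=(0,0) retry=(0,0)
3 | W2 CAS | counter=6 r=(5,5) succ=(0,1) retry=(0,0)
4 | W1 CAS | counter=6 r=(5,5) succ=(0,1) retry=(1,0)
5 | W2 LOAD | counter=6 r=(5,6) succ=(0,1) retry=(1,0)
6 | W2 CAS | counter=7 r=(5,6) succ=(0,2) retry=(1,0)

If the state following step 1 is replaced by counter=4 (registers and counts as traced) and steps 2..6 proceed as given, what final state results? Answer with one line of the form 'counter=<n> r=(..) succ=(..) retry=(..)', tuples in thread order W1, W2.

state after step 1 := counter=4 r=(0,5) succ=(0,0) retry=(0,0)
2 | W1 LOAD | counter=4 r=(4,5) succ=(0,0) retry=(0,0)
3 | W2 CAS | counter=4 r=(4,5) succ=(0,0) retry=(0,1)
4 | W1 CAS | counter=5 r=(4,5) succ=(1,0) retry=(0,1)
5 | W2 LOAD | counter=5 r=(4,5) succ=(1,0) retry=(0,1)
6 | W2 CAS | counter=6 r=(4,5) succ=(1,1) retry=(0,1)

counter=6 r=(4,5) succ=(1,1) retry=(0,1)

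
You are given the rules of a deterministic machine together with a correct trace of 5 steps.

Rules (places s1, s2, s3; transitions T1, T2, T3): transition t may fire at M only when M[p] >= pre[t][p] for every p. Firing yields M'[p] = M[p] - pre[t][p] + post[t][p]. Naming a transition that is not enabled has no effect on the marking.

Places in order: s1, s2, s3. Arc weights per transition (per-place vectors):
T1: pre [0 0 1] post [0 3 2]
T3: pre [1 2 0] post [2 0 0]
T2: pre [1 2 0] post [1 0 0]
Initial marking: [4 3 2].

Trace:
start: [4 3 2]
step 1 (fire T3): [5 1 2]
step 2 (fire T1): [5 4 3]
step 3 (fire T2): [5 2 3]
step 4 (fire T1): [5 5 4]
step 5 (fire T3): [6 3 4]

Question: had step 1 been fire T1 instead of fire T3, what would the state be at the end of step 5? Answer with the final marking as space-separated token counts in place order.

5 8 5

(re-executing from step 1 with the substitution; state before step 1: [4 3 2])
step 1 (fire T1): [4 6 3]
step 2 (fire T1): [4 9 4]
step 3 (fire T2): [4 7 4]
step 4 (fire T1): [4 10 5]
step 5 (fire T3): [5 8 5]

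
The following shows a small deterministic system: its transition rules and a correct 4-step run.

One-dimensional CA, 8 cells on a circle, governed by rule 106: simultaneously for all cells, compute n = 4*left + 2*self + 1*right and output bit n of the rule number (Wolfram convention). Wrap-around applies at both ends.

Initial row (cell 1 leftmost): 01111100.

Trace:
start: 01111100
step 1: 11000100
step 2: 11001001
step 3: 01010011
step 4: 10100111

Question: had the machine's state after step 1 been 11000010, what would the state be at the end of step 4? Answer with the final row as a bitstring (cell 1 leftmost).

state after step 1 := 11000010
step 2: 11000101
step 3: 01001011
step 4: 10010111

10010111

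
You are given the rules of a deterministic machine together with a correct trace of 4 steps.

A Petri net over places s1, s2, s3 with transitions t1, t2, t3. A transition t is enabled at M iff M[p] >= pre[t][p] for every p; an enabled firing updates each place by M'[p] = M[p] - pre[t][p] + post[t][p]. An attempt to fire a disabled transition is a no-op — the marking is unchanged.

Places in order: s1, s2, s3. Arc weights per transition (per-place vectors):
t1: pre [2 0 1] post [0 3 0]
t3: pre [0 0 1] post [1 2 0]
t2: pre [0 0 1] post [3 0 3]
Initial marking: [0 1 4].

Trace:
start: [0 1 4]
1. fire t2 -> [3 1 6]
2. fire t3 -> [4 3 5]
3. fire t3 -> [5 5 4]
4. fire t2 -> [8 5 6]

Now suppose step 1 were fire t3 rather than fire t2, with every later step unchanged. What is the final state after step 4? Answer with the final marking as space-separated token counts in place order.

6 7 3

(re-executing from step 1 with the substitution; state before step 1: [0 1 4])
1. fire t3 -> [1 3 3]
2. fire t3 -> [2 5 2]
3. fire t3 -> [3 7 1]
4. fire t2 -> [6 7 3]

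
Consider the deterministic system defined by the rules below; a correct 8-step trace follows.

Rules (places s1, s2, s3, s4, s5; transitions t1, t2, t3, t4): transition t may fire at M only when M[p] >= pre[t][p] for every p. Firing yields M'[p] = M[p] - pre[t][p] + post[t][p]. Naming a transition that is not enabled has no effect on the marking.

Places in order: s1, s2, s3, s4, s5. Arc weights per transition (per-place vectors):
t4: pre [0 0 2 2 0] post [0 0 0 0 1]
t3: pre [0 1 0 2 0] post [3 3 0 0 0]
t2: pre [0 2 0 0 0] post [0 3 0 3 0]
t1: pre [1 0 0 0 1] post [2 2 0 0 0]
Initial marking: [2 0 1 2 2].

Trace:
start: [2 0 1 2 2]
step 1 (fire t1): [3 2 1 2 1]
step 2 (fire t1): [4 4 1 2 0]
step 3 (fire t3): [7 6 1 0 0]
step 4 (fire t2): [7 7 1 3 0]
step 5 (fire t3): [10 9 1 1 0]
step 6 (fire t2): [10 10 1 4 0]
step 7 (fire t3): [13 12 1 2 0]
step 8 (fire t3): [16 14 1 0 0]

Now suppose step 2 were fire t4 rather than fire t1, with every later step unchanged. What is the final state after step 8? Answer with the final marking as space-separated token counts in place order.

15 12 1 0 1

(re-executing from step 2 with the substitution; state before step 2: [3 2 1 2 1])
step 2 (fire t4): [3 2 1 2 1]
step 3 (fire t3): [6 4 1 0 1]
step 4 (fire t2): [6 5 1 3 1]
step 5 (fire t3): [9 7 1 1 1]
step 6 (fire t2): [9 8 1 4 1]
step 7 (fire t3): [12 10 1 2 1]
step 8 (fire t3): [15 12 1 0 1]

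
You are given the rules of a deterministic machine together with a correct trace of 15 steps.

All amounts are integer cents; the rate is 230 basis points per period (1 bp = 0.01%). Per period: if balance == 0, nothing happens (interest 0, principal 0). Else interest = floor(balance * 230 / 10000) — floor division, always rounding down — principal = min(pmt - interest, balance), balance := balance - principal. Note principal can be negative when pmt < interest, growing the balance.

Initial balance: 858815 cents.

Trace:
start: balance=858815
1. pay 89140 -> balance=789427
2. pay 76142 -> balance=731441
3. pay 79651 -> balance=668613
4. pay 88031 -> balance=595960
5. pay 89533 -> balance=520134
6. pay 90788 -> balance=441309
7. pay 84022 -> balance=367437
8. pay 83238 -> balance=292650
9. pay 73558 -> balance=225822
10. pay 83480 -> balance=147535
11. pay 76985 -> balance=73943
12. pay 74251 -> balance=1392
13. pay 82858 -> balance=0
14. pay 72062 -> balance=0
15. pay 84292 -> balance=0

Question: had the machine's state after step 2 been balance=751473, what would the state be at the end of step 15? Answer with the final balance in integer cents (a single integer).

state after step 2 := balance=751473
3. pay 79651 -> balance=689105
4. pay 88031 -> balance=616923
5. pay 89533 -> balance=541579
6. pay 90788 -> balance=463247
7. pay 84022 -> balance=389879
8. pay 83238 -> balance=315608
9. pay 73558 -> balance=249308
10. pay 83480 -> balance=171562
11. pay 76985 -> balance=98522
12. pay 74251 -> balance=26537
13. pay 82858 -> balance=0
14. pay 72062 -> balance=0
15. pay 84292 -> balance=0

0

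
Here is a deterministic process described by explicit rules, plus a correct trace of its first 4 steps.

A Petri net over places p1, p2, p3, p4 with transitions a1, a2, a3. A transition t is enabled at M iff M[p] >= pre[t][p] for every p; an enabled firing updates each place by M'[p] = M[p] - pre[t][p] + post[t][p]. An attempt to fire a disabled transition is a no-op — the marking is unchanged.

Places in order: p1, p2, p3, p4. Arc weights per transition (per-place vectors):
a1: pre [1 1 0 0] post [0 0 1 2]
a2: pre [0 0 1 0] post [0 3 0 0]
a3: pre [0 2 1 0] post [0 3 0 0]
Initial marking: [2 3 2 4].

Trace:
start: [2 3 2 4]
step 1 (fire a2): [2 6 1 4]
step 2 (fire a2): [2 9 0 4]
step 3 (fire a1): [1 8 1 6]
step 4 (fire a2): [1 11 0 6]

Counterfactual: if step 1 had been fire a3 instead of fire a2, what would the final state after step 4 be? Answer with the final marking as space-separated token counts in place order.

(re-executing from step 1 with the substitution; state before step 1: [2 3 2 4])
step 1 (fire a3): [2 4 1 4]
step 2 (fire a2): [2 7 0 4]
step 3 (fire a1): [1 6 1 6]
step 4 (fire a2): [1 9 0 6]

1 9 0 6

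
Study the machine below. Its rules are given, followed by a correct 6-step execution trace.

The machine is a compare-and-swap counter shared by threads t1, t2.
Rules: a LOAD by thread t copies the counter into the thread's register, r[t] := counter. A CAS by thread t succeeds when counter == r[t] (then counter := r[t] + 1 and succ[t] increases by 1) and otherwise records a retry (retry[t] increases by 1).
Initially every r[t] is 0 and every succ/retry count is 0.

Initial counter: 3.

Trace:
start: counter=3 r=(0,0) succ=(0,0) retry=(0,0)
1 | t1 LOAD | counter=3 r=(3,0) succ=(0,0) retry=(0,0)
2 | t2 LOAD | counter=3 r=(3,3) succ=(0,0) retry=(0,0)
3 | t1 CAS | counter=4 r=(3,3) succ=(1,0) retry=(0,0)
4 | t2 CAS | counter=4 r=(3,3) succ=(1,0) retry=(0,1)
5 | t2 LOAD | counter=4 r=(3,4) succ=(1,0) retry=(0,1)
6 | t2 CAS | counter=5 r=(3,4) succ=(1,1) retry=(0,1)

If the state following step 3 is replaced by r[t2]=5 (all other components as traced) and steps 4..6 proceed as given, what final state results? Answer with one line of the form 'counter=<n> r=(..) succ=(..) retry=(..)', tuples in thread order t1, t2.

counter=5 r=(3,4) succ=(1,1) retry=(0,1)

state after step 3 := counter=4 r=(3,5) succ=(1,0) retry=(0,0)
4 | t2 CAS | counter=4 r=(3,5) succ=(1,0) retry=(0,1)
5 | t2 LOAD | counter=4 r=(3,4) succ=(1,0) retry=(0,1)
6 | t2 CAS | counter=5 r=(3,4) succ=(1,1) retry=(0,1)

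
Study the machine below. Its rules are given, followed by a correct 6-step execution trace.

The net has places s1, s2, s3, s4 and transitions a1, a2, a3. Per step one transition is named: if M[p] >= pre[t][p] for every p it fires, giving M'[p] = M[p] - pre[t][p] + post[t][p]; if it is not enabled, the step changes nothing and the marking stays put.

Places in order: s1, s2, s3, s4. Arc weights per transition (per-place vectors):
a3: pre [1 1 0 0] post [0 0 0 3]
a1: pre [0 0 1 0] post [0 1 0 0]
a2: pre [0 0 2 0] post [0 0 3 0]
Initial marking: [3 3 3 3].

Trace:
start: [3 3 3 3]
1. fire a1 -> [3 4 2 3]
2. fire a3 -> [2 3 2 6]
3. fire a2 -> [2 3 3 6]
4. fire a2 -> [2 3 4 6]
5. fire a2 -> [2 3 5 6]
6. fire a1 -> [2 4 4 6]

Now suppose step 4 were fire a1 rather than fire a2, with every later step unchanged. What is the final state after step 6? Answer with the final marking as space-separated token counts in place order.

(re-executing from step 4 with the substitution; state before step 4: [2 3 3 6])
4. fire a1 -> [2 4 2 6]
5. fire a2 -> [2 4 3 6]
6. fire a1 -> [2 5 2 6]

2 5 2 6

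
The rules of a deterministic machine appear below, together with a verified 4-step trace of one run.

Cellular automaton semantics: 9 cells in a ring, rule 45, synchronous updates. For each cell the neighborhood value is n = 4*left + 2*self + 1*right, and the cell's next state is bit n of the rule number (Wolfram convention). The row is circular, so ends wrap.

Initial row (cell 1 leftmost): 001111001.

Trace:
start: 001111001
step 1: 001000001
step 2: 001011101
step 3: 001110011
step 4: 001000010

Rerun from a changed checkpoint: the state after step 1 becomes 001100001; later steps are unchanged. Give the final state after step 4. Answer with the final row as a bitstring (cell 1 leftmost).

001001110

state after step 1 := 001100001
step 2: 001001101
step 3: 001001011
step 4: 001001110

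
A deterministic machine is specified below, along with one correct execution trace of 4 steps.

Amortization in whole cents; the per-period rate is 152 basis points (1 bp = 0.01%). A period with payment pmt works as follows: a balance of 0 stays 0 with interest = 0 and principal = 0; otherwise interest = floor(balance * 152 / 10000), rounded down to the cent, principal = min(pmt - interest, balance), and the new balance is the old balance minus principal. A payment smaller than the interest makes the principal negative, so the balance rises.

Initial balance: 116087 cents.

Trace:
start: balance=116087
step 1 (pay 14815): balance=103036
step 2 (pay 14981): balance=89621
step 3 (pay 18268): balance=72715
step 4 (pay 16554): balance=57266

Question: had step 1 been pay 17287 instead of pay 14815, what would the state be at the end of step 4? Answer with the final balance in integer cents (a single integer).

(re-executing from step 1 with the substitution; state before step 1: balance=116087)
step 1 (pay 17287): balance=100564
step 2 (pay 14981): balance=87111
step 3 (pay 18268): balance=70167
step 4 (pay 16554): balance=54679

54679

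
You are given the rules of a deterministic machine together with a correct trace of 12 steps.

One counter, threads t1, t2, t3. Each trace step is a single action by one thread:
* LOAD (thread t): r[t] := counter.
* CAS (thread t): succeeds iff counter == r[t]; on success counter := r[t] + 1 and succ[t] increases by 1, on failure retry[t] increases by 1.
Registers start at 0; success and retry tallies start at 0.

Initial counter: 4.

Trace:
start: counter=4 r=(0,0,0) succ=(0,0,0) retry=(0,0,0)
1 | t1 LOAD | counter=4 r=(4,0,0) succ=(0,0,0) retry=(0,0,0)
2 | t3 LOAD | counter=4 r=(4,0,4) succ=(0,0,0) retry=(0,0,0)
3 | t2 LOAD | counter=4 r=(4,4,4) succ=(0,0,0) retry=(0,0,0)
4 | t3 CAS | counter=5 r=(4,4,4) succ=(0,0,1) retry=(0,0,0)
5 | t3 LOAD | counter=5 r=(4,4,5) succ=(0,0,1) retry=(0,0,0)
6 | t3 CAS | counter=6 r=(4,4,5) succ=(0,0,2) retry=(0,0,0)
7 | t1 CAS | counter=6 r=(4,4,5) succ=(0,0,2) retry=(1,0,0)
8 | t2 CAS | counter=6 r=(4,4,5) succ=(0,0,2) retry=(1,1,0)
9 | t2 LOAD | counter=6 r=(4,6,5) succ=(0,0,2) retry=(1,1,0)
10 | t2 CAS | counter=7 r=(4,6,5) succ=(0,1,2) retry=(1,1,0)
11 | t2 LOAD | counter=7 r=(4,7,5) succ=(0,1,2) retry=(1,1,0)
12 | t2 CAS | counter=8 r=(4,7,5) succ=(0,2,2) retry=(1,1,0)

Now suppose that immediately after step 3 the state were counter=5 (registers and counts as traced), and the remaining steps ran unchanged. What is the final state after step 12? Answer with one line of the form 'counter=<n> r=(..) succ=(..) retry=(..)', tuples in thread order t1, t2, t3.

state after step 3 := counter=5 r=(4,4,4) succ=(0,0,0) retry=(0,0,0)
4 | t3 CAS | counter=5 r=(4,4,4) succ=(0,0,0) retry=(0,0,1)
5 | t3 LOAD | counter=5 r=(4,4,5) succ=(0,0,0) retry=(0,0,1)
6 | t3 CAS | counter=6 r=(4,4,5) succ=(0,0,1) retry=(0,0,1)
7 | t1 CAS | counter=6 r=(4,4,5) succ=(0,0,1) retry=(1,0,1)
8 | t2 CAS | counter=6 r=(4,4,5) succ=(0,0,1) retry=(1,1,1)
9 | t2 LOAD | counter=6 r=(4,6,5) succ=(0,0,1) retry=(1,1,1)
10 | t2 CAS | counter=7 r=(4,6,5) succ=(0,1,1) retry=(1,1,1)
11 | t2 LOAD | counter=7 r=(4,7,5) succ=(0,1,1) retry=(1,1,1)
12 | t2 CAS | counter=8 r=(4,7,5) succ=(0,2,1) retry=(1,1,1)

counter=8 r=(4,7,5) succ=(0,2,1) retry=(1,1,1)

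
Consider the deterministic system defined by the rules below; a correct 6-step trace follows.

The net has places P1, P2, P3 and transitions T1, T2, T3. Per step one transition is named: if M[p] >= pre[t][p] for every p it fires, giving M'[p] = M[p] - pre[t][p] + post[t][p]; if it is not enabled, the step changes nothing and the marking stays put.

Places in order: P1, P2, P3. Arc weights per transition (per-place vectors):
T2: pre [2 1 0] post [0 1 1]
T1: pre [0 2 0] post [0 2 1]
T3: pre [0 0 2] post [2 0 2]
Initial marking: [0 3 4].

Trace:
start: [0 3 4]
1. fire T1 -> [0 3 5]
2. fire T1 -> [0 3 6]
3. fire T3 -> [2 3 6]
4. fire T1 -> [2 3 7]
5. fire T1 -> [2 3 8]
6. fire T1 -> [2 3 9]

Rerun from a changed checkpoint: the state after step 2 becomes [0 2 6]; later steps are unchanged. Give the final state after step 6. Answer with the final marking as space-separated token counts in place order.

2 2 9

state after step 2 := [0 2 6]
3. fire T3 -> [2 2 6]
4. fire T1 -> [2 2 7]
5. fire T1 -> [2 2 8]
6. fire T1 -> [2 2 9]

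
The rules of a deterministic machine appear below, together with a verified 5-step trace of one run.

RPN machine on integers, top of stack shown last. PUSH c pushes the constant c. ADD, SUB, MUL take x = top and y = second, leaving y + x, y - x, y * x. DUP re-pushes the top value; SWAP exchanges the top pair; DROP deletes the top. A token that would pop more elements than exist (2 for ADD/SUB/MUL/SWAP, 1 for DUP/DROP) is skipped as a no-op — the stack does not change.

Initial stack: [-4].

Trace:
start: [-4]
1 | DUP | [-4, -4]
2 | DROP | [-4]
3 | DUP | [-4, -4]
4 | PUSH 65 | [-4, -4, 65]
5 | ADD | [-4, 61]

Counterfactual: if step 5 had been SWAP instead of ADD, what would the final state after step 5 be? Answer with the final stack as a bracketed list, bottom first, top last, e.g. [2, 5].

[-4, 65, -4]

(re-executing from step 5 with the substitution; state before step 5: [-4, -4, 65])
5 | SWAP | [-4, 65, -4]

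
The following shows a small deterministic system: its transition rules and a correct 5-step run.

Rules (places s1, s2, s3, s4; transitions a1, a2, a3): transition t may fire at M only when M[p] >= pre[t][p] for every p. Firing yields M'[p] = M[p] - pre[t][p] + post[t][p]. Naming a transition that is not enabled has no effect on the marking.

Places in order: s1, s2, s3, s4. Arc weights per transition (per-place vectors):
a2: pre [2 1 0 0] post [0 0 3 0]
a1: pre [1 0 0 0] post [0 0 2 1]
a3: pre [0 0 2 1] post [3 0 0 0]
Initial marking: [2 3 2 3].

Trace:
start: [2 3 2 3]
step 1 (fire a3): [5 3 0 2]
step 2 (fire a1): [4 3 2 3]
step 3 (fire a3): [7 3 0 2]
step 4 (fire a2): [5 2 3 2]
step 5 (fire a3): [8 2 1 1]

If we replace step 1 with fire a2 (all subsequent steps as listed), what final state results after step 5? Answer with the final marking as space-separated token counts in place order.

(re-executing from step 1 with the substitution; state before step 1: [2 3 2 3])
step 1 (fire a2): [0 2 5 3]
step 2 (fire a1): [0 2 5 3]
step 3 (fire a3): [3 2 3 2]
step 4 (fire a2): [1 1 6 2]
step 5 (fire a3): [4 1 4 1]

4 1 4 1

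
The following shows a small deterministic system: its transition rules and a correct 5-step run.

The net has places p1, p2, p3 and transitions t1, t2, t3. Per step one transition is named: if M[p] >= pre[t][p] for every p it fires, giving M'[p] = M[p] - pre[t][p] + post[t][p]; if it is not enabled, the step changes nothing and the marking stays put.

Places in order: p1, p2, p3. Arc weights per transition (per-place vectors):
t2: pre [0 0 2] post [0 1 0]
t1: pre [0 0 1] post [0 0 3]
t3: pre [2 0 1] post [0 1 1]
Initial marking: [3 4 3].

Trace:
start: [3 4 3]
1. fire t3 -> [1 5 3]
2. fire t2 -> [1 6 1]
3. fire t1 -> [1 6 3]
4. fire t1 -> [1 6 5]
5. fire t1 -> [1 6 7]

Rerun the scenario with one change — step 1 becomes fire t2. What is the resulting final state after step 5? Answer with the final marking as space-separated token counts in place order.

3 5 7

(re-executing from step 1 with the substitution; state before step 1: [3 4 3])
1. fire t2 -> [3 5 1]
2. fire t2 -> [3 5 1]
3. fire t1 -> [3 5 3]
4. fire t1 -> [3 5 5]
5. fire t1 -> [3 5 7]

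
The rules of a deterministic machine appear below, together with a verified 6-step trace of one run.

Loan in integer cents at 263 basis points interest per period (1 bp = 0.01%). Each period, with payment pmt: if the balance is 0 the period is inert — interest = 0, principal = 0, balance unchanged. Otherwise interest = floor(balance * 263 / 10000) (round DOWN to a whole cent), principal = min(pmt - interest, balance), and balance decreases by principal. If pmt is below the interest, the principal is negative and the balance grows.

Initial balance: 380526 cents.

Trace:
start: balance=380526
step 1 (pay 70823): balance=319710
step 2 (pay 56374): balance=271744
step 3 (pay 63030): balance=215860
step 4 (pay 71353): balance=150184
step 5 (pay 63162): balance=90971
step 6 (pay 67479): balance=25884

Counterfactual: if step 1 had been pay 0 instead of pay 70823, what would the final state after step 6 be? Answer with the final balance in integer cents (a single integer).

106525

(re-executing from step 1 with the substitution; state before step 1: balance=380526)
step 1 (pay 0): balance=390533
step 2 (pay 56374): balance=344430
step 3 (pay 63030): balance=290458
step 4 (pay 71353): balance=226744
step 5 (pay 63162): balance=169545
step 6 (pay 67479): balance=106525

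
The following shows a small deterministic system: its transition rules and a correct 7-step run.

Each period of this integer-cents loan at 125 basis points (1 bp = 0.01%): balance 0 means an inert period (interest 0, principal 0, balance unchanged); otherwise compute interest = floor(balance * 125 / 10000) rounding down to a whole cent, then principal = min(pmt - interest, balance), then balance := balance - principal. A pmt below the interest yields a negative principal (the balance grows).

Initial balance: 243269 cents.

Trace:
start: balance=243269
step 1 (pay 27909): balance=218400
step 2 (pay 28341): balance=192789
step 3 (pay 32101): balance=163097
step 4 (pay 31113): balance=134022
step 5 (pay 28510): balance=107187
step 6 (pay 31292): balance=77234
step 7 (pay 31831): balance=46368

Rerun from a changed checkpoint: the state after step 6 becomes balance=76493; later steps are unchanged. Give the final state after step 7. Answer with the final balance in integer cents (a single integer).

45618

state after step 6 := balance=76493
step 7 (pay 31831): balance=45618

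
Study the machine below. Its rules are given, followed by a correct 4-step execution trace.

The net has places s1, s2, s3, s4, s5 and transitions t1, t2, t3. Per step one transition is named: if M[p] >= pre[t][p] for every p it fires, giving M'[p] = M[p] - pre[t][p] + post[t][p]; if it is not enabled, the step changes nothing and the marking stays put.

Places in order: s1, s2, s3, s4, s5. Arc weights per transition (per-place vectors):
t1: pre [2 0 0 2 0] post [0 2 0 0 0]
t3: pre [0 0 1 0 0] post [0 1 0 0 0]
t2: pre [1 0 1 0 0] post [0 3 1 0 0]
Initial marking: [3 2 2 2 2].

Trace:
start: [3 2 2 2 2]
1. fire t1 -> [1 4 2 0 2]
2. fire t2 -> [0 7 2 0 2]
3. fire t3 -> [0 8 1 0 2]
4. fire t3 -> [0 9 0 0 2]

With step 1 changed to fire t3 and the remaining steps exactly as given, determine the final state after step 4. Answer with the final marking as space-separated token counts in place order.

2 7 0 2 2

(re-executing from step 1 with the substitution; state before step 1: [3 2 2 2 2])
1. fire t3 -> [3 3 1 2 2]
2. fire t2 -> [2 6 1 2 2]
3. fire t3 -> [2 7 0 2 2]
4. fire t3 -> [2 7 0 2 2]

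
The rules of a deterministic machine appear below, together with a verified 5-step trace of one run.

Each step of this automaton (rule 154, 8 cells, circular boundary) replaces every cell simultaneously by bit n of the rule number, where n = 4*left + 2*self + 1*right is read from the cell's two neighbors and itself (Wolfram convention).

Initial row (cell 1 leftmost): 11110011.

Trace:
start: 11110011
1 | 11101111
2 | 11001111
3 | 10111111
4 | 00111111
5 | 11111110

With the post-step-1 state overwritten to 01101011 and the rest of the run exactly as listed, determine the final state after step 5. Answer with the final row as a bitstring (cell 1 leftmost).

10110110

state after step 1 := 01101011
2 | 01000010
3 | 10100101
4 | 00011001
5 | 10110110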